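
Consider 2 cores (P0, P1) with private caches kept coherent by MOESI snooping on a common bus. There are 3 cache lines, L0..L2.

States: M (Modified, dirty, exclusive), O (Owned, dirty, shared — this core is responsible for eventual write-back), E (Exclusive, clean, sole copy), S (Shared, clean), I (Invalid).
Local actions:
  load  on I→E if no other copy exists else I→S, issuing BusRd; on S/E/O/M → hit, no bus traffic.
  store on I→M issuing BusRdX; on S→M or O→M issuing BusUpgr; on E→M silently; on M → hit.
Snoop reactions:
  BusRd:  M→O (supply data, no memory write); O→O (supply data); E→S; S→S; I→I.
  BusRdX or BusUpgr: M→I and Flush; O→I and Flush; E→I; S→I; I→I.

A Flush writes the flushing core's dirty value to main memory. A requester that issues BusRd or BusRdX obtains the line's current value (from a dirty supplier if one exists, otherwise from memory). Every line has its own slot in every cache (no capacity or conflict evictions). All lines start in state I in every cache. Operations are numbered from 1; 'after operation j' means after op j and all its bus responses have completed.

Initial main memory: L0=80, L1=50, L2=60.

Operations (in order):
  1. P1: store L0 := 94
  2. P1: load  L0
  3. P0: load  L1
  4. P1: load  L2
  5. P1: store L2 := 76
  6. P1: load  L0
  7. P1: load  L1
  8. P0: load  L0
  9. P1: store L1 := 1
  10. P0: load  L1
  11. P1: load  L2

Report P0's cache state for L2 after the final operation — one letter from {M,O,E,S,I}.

state = I

step 1: P1: store L0 := 94  ⟶  IM  (L0)  txn=BusRdX  M[L0]=80
step 2: P1: load  L0  ⟶  IM  (L0)  txn=∅  M[L0]=80
step 3: P0: load  L1  ⟶  EI  (L1)  txn=BusRd  M[L1]=50
step 4: P1: load  L2  ⟶  IE  (L2)  txn=BusRd  M[L2]=60
step 5: P1: store L2 := 76  ⟶  IM  (L2)  txn=∅  M[L2]=60
step 6: P1: load  L0  ⟶  IM  (L0)  txn=∅  M[L0]=80
step 7: P1: load  L1  ⟶  SS  (L1)  txn=BusRd  M[L1]=50
step 8: P0: load  L0  ⟶  SO  (L0)  txn=BusRd  M[L0]=80
step 9: P1: store L1 := 1  ⟶  IM  (L1)  txn=BusUpgr  M[L1]=50
step 10: P0: load  L1  ⟶  SO  (L1)  txn=BusRd  M[L1]=50
step 11: P1: load  L2  ⟶  IM  (L2)  txn=∅  M[L2]=60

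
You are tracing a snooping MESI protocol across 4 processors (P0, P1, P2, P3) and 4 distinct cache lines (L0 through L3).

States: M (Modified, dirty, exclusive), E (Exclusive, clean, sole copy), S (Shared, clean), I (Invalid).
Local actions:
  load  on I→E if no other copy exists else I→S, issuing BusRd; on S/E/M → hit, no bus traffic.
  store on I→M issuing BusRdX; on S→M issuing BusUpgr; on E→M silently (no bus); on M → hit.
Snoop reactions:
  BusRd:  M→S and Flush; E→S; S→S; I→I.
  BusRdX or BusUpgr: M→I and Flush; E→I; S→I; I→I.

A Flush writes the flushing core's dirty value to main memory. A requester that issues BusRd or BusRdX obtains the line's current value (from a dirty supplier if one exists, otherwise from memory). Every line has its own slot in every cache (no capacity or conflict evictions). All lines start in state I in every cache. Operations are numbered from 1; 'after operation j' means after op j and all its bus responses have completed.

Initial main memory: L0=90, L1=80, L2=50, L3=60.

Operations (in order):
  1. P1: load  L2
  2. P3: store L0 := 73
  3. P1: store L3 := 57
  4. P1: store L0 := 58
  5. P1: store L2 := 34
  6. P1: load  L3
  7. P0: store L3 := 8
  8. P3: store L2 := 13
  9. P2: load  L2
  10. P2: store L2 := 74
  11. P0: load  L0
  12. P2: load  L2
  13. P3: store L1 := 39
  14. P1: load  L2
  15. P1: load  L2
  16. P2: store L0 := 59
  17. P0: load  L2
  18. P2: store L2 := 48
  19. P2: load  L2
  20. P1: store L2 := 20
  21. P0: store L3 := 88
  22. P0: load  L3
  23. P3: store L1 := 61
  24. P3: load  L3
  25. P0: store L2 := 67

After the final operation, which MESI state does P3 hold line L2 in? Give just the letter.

step 1: P1: load  L2  ⟶  IEII  (L2)  txn=BusRd  M[L2]=50
step 2: P3: store L0 := 73  ⟶  IIIM  (L0)  txn=BusRdX  M[L0]=90
step 3: P1: store L3 := 57  ⟶  IMII  (L3)  txn=BusRdX  M[L3]=60
step 4: P1: store L0 := 58  ⟶  IMII  (L0)  txn=BusRdX+Flush  M[L0]=73
step 5: P1: store L2 := 34  ⟶  IMII  (L2)  txn=∅  M[L2]=50
step 6: P1: load  L3  ⟶  IMII  (L3)  txn=∅  M[L3]=60
step 7: P0: store L3 := 8  ⟶  MIII  (L3)  txn=BusRdX+Flush  M[L3]=57
step 8: P3: store L2 := 13  ⟶  IIIM  (L2)  txn=BusRdX+Flush  M[L2]=34
step 9: P2: load  L2  ⟶  IISS  (L2)  txn=BusRd+Flush  M[L2]=13
step 10: P2: store L2 := 74  ⟶  IIMI  (L2)  txn=BusUpgr  M[L2]=13
step 11: P0: load  L0  ⟶  SSII  (L0)  txn=BusRd+Flush  M[L0]=58
step 12: P2: load  L2  ⟶  IIMI  (L2)  txn=∅  M[L2]=13
step 13: P3: store L1 := 39  ⟶  IIIM  (L1)  txn=BusRdX  M[L1]=80
step 14: P1: load  L2  ⟶  ISSI  (L2)  txn=BusRd+Flush  M[L2]=74
step 15: P1: load  L2  ⟶  ISSI  (L2)  txn=∅  M[L2]=74
step 16: P2: store L0 := 59  ⟶  IIMI  (L0)  txn=BusRdX  M[L0]=58
step 17: P0: load  L2  ⟶  SSSI  (L2)  txn=BusRd  M[L2]=74
step 18: P2: store L2 := 48  ⟶  IIMI  (L2)  txn=BusUpgr  M[L2]=74
step 19: P2: load  L2  ⟶  IIMI  (L2)  txn=∅  M[L2]=74
step 20: P1: store L2 := 20  ⟶  IMII  (L2)  txn=BusRdX+Flush  M[L2]=48
step 21: P0: store L3 := 88  ⟶  MIII  (L3)  txn=∅  M[L3]=57
step 22: P0: load  L3  ⟶  MIII  (L3)  txn=∅  M[L3]=57
step 23: P3: store L1 := 61  ⟶  IIIM  (L1)  txn=∅  M[L1]=80
step 24: P3: load  L3  ⟶  SIIS  (L3)  txn=BusRd+Flush  M[L3]=88
step 25: P0: store L2 := 67  ⟶  MIII  (L2)  txn=BusRdX+Flush  M[L2]=20

state = I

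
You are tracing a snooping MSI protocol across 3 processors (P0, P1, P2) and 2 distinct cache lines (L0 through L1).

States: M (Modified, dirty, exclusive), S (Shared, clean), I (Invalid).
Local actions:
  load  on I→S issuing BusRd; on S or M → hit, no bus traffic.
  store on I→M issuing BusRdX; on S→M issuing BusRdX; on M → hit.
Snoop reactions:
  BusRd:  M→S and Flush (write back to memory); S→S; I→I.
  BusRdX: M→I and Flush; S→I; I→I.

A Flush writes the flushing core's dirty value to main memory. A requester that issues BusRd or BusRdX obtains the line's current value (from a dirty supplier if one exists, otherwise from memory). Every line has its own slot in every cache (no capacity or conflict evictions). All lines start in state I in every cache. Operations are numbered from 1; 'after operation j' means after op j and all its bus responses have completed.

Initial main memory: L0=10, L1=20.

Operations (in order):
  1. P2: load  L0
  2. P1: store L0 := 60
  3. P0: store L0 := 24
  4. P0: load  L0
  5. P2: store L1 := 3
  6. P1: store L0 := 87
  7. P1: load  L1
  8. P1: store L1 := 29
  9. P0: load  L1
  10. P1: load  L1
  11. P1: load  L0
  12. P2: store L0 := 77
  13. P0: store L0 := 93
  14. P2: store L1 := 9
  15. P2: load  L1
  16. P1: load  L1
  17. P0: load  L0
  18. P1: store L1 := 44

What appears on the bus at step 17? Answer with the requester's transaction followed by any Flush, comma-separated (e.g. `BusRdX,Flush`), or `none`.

bus = none

step 1: P2: load  L0  ⟶  IIS  (L0)  txn=BusRd  M[L0]=10
step 2: P1: store L0 := 60  ⟶  IMI  (L0)  txn=BusRdX  M[L0]=10
step 3: P0: store L0 := 24  ⟶  MII  (L0)  txn=BusRdX+Flush  M[L0]=60
step 4: P0: load  L0  ⟶  MII  (L0)  txn=∅  M[L0]=60
step 5: P2: store L1 := 3  ⟶  IIM  (L1)  txn=BusRdX  M[L1]=20
step 6: P1: store L0 := 87  ⟶  IMI  (L0)  txn=BusRdX+Flush  M[L0]=24
step 7: P1: load  L1  ⟶  ISS  (L1)  txn=BusRd+Flush  M[L1]=3
step 8: P1: store L1 := 29  ⟶  IMI  (L1)  txn=BusRdX  M[L1]=3
step 9: P0: load  L1  ⟶  SSI  (L1)  txn=BusRd+Flush  M[L1]=29
step 10: P1: load  L1  ⟶  SSI  (L1)  txn=∅  M[L1]=29
step 11: P1: load  L0  ⟶  IMI  (L0)  txn=∅  M[L0]=24
step 12: P2: store L0 := 77  ⟶  IIM  (L0)  txn=BusRdX+Flush  M[L0]=87
step 13: P0: store L0 := 93  ⟶  MII  (L0)  txn=BusRdX+Flush  M[L0]=77
step 14: P2: store L1 := 9  ⟶  IIM  (L1)  txn=BusRdX  M[L1]=29
step 15: P2: load  L1  ⟶  IIM  (L1)  txn=∅  M[L1]=29
step 16: P1: load  L1  ⟶  ISS  (L1)  txn=BusRd+Flush  M[L1]=9
step 17: P0: load  L0  ⟶  MII  (L0)  txn=∅  M[L0]=77
step 18: P1: store L1 := 44  ⟶  IMI  (L1)  txn=BusRdX  M[L1]=9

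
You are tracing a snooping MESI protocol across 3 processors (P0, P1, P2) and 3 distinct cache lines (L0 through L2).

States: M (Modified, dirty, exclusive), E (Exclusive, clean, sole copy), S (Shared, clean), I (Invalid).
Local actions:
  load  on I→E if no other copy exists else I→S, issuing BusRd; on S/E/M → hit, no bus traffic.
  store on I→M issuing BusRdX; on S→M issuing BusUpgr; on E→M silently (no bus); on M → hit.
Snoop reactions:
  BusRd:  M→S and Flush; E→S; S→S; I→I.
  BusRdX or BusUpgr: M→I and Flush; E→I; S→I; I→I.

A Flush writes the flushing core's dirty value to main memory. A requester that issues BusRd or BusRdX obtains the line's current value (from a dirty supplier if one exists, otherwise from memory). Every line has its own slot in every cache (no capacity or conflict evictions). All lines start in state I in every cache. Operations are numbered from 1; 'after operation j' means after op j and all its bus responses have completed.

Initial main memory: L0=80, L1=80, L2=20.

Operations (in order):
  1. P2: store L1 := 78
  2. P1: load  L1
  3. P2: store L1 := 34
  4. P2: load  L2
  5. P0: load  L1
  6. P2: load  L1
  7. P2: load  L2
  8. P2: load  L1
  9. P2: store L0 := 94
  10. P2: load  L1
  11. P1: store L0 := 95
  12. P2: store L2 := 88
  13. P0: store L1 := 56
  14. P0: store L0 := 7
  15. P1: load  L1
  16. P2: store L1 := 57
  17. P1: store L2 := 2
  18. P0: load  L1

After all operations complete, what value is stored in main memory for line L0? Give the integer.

memory[L0] = 95

[1] P2: store L1 := 78 | P0:I, P1:I, P2:M(78) | bus: BusRdX
[2] P1: load  L1 | P0:I, P1:S(78), P2:S(78) | bus: BusRd,Flush
[3] P2: store L1 := 34 | P0:I, P1:I, P2:M(34) | bus: BusUpgr
[4] P2: load  L2 | P0:I, P1:I, P2:E(20) | bus: BusRd
[5] P0: load  L1 | P0:S(34), P1:I, P2:S(34) | bus: BusRd,Flush
[6] P2: load  L1 | P0:S(34), P1:I, P2:S(34) | bus: none
[7] P2: load  L2 | P0:I, P1:I, P2:E(20) | bus: none
[8] P2: load  L1 | P0:S(34), P1:I, P2:S(34) | bus: none
[9] P2: store L0 := 94 | P0:I, P1:I, P2:M(94) | bus: BusRdX
[10] P2: load  L1 | P0:S(34), P1:I, P2:S(34) | bus: none
[11] P1: store L0 := 95 | P0:I, P1:M(95), P2:I | bus: BusRdX,Flush
[12] P2: store L2 := 88 | P0:I, P1:I, P2:M(88) | bus: none
[13] P0: store L1 := 56 | P0:M(56), P1:I, P2:I | bus: BusUpgr
[14] P0: store L0 := 7 | P0:M(7), P1:I, P2:I | bus: BusRdX,Flush
[15] P1: load  L1 | P0:S(56), P1:S(56), P2:I | bus: BusRd,Flush
[16] P2: store L1 := 57 | P0:I, P1:I, P2:M(57) | bus: BusRdX
[17] P1: store L2 := 2 | P0:I, P1:M(2), P2:I | bus: BusRdX,Flush
[18] P0: load  L1 | P0:S(57), P1:I, P2:S(57) | bus: BusRd,Flush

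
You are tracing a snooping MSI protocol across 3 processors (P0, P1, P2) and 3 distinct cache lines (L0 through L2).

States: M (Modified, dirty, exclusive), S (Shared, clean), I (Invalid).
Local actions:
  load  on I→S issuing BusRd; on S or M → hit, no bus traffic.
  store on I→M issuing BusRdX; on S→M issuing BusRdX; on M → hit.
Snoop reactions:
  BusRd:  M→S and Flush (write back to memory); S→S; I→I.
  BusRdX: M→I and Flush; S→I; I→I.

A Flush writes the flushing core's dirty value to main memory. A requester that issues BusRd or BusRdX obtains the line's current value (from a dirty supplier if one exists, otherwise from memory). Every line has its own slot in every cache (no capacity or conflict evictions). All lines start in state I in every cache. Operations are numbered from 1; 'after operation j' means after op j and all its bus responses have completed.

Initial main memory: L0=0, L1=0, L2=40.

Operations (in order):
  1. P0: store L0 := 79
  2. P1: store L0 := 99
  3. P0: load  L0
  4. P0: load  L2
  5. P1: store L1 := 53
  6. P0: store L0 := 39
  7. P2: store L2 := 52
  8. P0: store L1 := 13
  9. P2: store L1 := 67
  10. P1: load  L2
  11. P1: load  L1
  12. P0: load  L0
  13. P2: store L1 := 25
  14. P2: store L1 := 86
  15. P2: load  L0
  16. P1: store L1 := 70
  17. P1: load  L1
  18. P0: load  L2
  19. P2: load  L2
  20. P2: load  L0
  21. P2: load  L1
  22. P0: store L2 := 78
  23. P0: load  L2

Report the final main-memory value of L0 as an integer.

  op1 P0: store L0 := 79 → M/I/I on L0; bus BusRdX; mem=0
  op2 P1: store L0 := 99 → I/M/I on L0; bus BusRdX Flush; mem=79
  op3 P0: load  L0 → S/S/I on L0; bus BusRd Flush; mem=99
  op4 P0: load  L2 → S/I/I on L2; bus BusRd; mem=40
  op5 P1: store L1 := 53 → I/M/I on L1; bus BusRdX; mem=0
  op6 P0: store L0 := 39 → M/I/I on L0; bus BusRdX; mem=99
  op7 P2: store L2 := 52 → I/I/M on L2; bus BusRdX; mem=40
  op8 P0: store L1 := 13 → M/I/I on L1; bus BusRdX Flush; mem=53
  op9 P2: store L1 := 67 → I/I/M on L1; bus BusRdX Flush; mem=13
  op10 P1: load  L2 → I/S/S on L2; bus BusRd Flush; mem=52
  op11 P1: load  L1 → I/S/S on L1; bus BusRd Flush; mem=67
  op12 P0: load  L0 → M/I/I on L0; bus (none); mem=99
  op13 P2: store L1 := 25 → I/I/M on L1; bus BusRdX; mem=67
  op14 P2: store L1 := 86 → I/I/M on L1; bus (none); mem=67
  op15 P2: load  L0 → S/I/S on L0; bus BusRd Flush; mem=39
  op16 P1: store L1 := 70 → I/M/I on L1; bus BusRdX Flush; mem=86
  op17 P1: load  L1 → I/M/I on L1; bus (none); mem=86
  op18 P0: load  L2 → S/S/S on L2; bus BusRd; mem=52
  op19 P2: load  L2 → S/S/S on L2; bus (none); mem=52
  op20 P2: load  L0 → S/I/S on L0; bus (none); mem=39
  op21 P2: load  L1 → I/S/S on L1; bus BusRd Flush; mem=70
  op22 P0: store L2 := 78 → M/I/I on L2; bus BusRdX; mem=52
  op23 P0: load  L2 → M/I/I on L2; bus (none); mem=52

memory[L0] = 39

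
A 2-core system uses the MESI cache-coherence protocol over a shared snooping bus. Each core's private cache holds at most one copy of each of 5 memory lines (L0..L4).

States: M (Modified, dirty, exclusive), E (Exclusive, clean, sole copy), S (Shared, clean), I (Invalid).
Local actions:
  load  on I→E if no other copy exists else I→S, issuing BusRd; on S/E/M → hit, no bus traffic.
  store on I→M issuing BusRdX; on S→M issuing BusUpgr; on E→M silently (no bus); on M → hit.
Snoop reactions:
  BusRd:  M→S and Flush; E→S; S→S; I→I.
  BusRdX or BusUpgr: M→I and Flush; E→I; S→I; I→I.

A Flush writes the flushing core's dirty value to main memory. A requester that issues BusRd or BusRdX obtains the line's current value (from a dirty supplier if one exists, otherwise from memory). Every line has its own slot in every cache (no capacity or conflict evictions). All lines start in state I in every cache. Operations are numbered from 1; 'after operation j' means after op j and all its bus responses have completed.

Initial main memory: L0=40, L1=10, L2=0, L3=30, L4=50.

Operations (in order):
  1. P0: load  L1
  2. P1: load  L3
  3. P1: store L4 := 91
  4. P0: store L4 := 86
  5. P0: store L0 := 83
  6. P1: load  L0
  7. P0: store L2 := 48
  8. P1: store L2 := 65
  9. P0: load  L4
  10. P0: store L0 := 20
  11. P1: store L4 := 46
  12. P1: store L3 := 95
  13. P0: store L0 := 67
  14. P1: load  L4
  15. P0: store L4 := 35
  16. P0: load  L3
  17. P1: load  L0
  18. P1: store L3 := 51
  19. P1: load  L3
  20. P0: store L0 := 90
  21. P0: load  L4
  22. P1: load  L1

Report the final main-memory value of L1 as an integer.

[1] P0: load  L1 | P0:E(10), P1:I | bus: BusRd
[2] P1: load  L3 | P0:I, P1:E(30) | bus: BusRd
[3] P1: store L4 := 91 | P0:I, P1:M(91) | bus: BusRdX
[4] P0: store L4 := 86 | P0:M(86), P1:I | bus: BusRdX,Flush
[5] P0: store L0 := 83 | P0:M(83), P1:I | bus: BusRdX
[6] P1: load  L0 | P0:S(83), P1:S(83) | bus: BusRd,Flush
[7] P0: store L2 := 48 | P0:M(48), P1:I | bus: BusRdX
[8] P1: store L2 := 65 | P0:I, P1:M(65) | bus: BusRdX,Flush
[9] P0: load  L4 | P0:M(86), P1:I | bus: none
[10] P0: store L0 := 20 | P0:M(20), P1:I | bus: BusUpgr
[11] P1: store L4 := 46 | P0:I, P1:M(46) | bus: BusRdX,Flush
[12] P1: store L3 := 95 | P0:I, P1:M(95) | bus: none
[13] P0: store L0 := 67 | P0:M(67), P1:I | bus: none
[14] P1: load  L4 | P0:I, P1:M(46) | bus: none
[15] P0: store L4 := 35 | P0:M(35), P1:I | bus: BusRdX,Flush
[16] P0: load  L3 | P0:S(95), P1:S(95) | bus: BusRd,Flush
[17] P1: load  L0 | P0:S(67), P1:S(67) | bus: BusRd,Flush
[18] P1: store L3 := 51 | P0:I, P1:M(51) | bus: BusUpgr
[19] P1: load  L3 | P0:I, P1:M(51) | bus: none
[20] P0: store L0 := 90 | P0:M(90), P1:I | bus: BusUpgr
[21] P0: load  L4 | P0:M(35), P1:I | bus: none
[22] P1: load  L1 | P0:S(10), P1:S(10) | bus: BusRd

memory[L1] = 10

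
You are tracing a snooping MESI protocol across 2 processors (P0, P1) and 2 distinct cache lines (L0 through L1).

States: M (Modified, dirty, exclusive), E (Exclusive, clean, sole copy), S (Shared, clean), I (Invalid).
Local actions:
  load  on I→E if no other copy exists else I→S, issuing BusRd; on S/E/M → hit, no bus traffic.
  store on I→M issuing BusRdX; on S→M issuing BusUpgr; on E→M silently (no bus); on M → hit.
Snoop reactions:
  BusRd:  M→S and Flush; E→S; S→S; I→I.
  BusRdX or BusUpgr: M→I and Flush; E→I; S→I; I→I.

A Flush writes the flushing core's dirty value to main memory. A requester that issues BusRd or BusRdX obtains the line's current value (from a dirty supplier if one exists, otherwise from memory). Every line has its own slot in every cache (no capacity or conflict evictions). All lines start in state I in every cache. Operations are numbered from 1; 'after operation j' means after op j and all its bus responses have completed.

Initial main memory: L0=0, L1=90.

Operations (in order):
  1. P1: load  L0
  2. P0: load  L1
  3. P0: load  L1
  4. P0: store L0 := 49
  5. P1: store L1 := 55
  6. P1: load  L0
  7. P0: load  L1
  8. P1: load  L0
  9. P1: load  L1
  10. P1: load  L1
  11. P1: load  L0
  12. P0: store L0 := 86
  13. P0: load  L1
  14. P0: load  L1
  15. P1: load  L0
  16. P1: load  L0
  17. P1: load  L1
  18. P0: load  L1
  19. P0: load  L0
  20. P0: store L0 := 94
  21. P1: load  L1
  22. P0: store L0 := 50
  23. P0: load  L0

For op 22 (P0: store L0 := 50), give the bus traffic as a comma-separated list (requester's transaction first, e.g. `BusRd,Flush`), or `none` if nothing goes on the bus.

1. P1: load  L0  bus=[BusRd]  L0: P0=I P1=E  mem[L0]=0
2. P0: load  L1  bus=[BusRd]  L1: P0=E P1=I  mem[L1]=90
3. P0: load  L1  bus=[-]  L1: P0=E P1=I  mem[L1]=90
4. P0: store L0 := 49  bus=[BusRdX]  L0: P0=M P1=I  mem[L0]=0
5. P1: store L1 := 55  bus=[BusRdX]  L1: P0=I P1=M  mem[L1]=90
6. P1: load  L0  bus=[BusRd,Flush]  L0: P0=S P1=S  mem[L0]=49
7. P0: load  L1  bus=[BusRd,Flush]  L1: P0=S P1=S  mem[L1]=55
8. P1: load  L0  bus=[-]  L0: P0=S P1=S  mem[L0]=49
9. P1: load  L1  bus=[-]  L1: P0=S P1=S  mem[L1]=55
10. P1: load  L1  bus=[-]  L1: P0=S P1=S  mem[L1]=55
11. P1: load  L0  bus=[-]  L0: P0=S P1=S  mem[L0]=49
12. P0: store L0 := 86  bus=[BusUpgr]  L0: P0=M P1=I  mem[L0]=49
13. P0: load  L1  bus=[-]  L1: P0=S P1=S  mem[L1]=55
14. P0: load  L1  bus=[-]  L1: P0=S P1=S  mem[L1]=55
15. P1: load  L0  bus=[BusRd,Flush]  L0: P0=S P1=S  mem[L0]=86
16. P1: load  L0  bus=[-]  L0: P0=S P1=S  mem[L0]=86
17. P1: load  L1  bus=[-]  L1: P0=S P1=S  mem[L1]=55
18. P0: load  L1  bus=[-]  L1: P0=S P1=S  mem[L1]=55
19. P0: load  L0  bus=[-]  L0: P0=S P1=S  mem[L0]=86
20. P0: store L0 := 94  bus=[BusUpgr]  L0: P0=M P1=I  mem[L0]=86
21. P1: load  L1  bus=[-]  L1: P0=S P1=S  mem[L1]=55
22. P0: store L0 := 50  bus=[-]  L0: P0=M P1=I  mem[L0]=86
23. P0: load  L0  bus=[-]  L0: P0=M P1=I  mem[L0]=86

bus = none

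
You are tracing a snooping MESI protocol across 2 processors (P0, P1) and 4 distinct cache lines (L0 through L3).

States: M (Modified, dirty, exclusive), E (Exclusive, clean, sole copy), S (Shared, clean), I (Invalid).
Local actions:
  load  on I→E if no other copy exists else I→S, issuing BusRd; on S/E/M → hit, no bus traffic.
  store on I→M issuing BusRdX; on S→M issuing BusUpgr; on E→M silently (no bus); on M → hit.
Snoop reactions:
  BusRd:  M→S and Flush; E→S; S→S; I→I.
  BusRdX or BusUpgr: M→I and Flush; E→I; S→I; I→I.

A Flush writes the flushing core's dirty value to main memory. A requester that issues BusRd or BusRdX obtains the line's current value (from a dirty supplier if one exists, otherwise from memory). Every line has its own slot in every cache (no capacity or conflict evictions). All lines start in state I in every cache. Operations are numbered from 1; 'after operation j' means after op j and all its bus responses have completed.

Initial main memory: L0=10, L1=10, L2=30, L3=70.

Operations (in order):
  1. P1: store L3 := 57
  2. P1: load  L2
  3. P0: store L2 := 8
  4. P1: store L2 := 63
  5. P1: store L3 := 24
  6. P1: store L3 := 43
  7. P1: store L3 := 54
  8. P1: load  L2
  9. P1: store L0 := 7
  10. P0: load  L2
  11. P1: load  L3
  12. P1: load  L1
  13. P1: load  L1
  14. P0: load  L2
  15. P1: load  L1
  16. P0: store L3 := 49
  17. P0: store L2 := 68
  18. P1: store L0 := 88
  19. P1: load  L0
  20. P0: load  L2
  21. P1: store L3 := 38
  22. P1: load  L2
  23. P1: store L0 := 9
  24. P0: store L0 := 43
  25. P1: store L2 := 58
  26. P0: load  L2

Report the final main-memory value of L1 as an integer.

1. P1: store L3 := 57  bus=[BusRdX]  L3: P0=I P1=M  mem[L3]=70
2. P1: load  L2  bus=[BusRd]  L2: P0=I P1=E  mem[L2]=30
3. P0: store L2 := 8  bus=[BusRdX]  L2: P0=M P1=I  mem[L2]=30
4. P1: store L2 := 63  bus=[BusRdX,Flush]  L2: P0=I P1=M  mem[L2]=8
5. P1: store L3 := 24  bus=[-]  L3: P0=I P1=M  mem[L3]=70
6. P1: store L3 := 43  bus=[-]  L3: P0=I P1=M  mem[L3]=70
7. P1: store L3 := 54  bus=[-]  L3: P0=I P1=M  mem[L3]=70
8. P1: load  L2  bus=[-]  L2: P0=I P1=M  mem[L2]=8
9. P1: store L0 := 7  bus=[BusRdX]  L0: P0=I P1=M  mem[L0]=10
10. P0: load  L2  bus=[BusRd,Flush]  L2: P0=S P1=S  mem[L2]=63
11. P1: load  L3  bus=[-]  L3: P0=I P1=M  mem[L3]=70
12. P1: load  L1  bus=[BusRd]  L1: P0=I P1=E  mem[L1]=10
13. P1: load  L1  bus=[-]  L1: P0=I P1=E  mem[L1]=10
14. P0: load  L2  bus=[-]  L2: P0=S P1=S  mem[L2]=63
15. P1: load  L1  bus=[-]  L1: P0=I P1=E  mem[L1]=10
16. P0: store L3 := 49  bus=[BusRdX,Flush]  L3: P0=M P1=I  mem[L3]=54
17. P0: store L2 := 68  bus=[BusUpgr]  L2: P0=M P1=I  mem[L2]=63
18. P1: store L0 := 88  bus=[-]  L0: P0=I P1=M  mem[L0]=10
19. P1: load  L0  bus=[-]  L0: P0=I P1=M  mem[L0]=10
20. P0: load  L2  bus=[-]  L2: P0=M P1=I  mem[L2]=63
21. P1: store L3 := 38  bus=[BusRdX,Flush]  L3: P0=I P1=M  mem[L3]=49
22. P1: load  L2  bus=[BusRd,Flush]  L2: P0=S P1=S  mem[L2]=68
23. P1: store L0 := 9  bus=[-]  L0: P0=I P1=M  mem[L0]=10
24. P0: store L0 := 43  bus=[BusRdX,Flush]  L0: P0=M P1=I  mem[L0]=9
25. P1: store L2 := 58  bus=[BusUpgr]  L2: P0=I P1=M  mem[L2]=68
26. P0: load  L2  bus=[BusRd,Flush]  L2: P0=S P1=S  mem[L2]=58

memory[L1] = 10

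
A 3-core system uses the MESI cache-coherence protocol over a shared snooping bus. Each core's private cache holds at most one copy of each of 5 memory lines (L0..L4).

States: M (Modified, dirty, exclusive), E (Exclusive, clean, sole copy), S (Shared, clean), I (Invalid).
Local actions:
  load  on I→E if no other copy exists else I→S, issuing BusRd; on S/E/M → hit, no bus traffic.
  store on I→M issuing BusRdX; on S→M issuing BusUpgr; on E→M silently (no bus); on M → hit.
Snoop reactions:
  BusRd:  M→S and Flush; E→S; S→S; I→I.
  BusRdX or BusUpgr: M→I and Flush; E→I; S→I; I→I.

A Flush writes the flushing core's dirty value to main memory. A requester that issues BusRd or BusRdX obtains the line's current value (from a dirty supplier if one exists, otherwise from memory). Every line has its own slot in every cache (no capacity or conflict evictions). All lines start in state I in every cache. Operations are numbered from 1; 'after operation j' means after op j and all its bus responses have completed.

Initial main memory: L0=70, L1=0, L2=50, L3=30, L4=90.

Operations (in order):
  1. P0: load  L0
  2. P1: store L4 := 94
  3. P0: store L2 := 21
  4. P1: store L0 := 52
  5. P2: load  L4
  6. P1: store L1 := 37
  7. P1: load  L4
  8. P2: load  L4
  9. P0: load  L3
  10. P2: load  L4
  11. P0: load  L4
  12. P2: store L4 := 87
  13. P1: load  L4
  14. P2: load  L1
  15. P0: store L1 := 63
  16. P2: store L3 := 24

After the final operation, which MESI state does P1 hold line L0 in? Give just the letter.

state = M

step 1: P0: load  L0  ⟶  EII  (L0)  txn=BusRd  M[L0]=70
step 2: P1: store L4 := 94  ⟶  IMI  (L4)  txn=BusRdX  M[L4]=90
step 3: P0: store L2 := 21  ⟶  MII  (L2)  txn=BusRdX  M[L2]=50
step 4: P1: store L0 := 52  ⟶  IMI  (L0)  txn=BusRdX  M[L0]=70
step 5: P2: load  L4  ⟶  ISS  (L4)  txn=BusRd+Flush  M[L4]=94
step 6: P1: store L1 := 37  ⟶  IMI  (L1)  txn=BusRdX  M[L1]=0
step 7: P1: load  L4  ⟶  ISS  (L4)  txn=∅  M[L4]=94
step 8: P2: load  L4  ⟶  ISS  (L4)  txn=∅  M[L4]=94
step 9: P0: load  L3  ⟶  EII  (L3)  txn=BusRd  M[L3]=30
step 10: P2: load  L4  ⟶  ISS  (L4)  txn=∅  M[L4]=94
step 11: P0: load  L4  ⟶  SSS  (L4)  txn=BusRd  M[L4]=94
step 12: P2: store L4 := 87  ⟶  IIM  (L4)  txn=BusUpgr  M[L4]=94
step 13: P1: load  L4  ⟶  ISS  (L4)  txn=BusRd+Flush  M[L4]=87
step 14: P2: load  L1  ⟶  ISS  (L1)  txn=BusRd+Flush  M[L1]=37
step 15: P0: store L1 := 63  ⟶  MII  (L1)  txn=BusRdX  M[L1]=37
step 16: P2: store L3 := 24  ⟶  IIM  (L3)  txn=BusRdX  M[L3]=30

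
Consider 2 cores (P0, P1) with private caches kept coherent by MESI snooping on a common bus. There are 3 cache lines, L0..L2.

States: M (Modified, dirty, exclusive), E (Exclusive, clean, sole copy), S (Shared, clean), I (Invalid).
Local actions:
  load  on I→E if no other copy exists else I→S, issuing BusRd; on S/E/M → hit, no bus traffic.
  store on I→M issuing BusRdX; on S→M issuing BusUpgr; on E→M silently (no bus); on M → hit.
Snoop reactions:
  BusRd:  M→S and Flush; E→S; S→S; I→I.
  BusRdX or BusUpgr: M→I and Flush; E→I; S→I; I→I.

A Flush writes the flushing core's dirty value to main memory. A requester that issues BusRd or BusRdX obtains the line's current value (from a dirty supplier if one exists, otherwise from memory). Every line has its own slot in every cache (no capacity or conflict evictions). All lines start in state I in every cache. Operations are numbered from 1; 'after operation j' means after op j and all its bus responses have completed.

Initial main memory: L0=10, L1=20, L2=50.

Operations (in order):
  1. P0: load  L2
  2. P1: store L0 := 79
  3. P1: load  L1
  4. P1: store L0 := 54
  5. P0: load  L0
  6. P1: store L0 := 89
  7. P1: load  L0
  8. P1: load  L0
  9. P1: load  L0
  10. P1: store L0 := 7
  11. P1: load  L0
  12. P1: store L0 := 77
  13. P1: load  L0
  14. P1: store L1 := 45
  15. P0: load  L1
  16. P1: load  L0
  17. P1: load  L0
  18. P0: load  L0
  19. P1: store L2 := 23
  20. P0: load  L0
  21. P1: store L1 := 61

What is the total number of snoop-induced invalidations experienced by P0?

invalidations = 3

[1] P0: load  L2 | P0:E(50), P1:I | bus: BusRd
[2] P1: store L0 := 79 | P0:I, P1:M(79) | bus: BusRdX
[3] P1: load  L1 | P0:I, P1:E(20) | bus: BusRd
[4] P1: store L0 := 54 | P0:I, P1:M(54) | bus: none
[5] P0: load  L0 | P0:S(54), P1:S(54) | bus: BusRd,Flush
[6] P1: store L0 := 89 | P0:I, P1:M(89) | bus: BusUpgr
[7] P1: load  L0 | P0:I, P1:M(89) | bus: none
[8] P1: load  L0 | P0:I, P1:M(89) | bus: none
[9] P1: load  L0 | P0:I, P1:M(89) | bus: none
[10] P1: store L0 := 7 | P0:I, P1:M(7) | bus: none
[11] P1: load  L0 | P0:I, P1:M(7) | bus: none
[12] P1: store L0 := 77 | P0:I, P1:M(77) | bus: none
[13] P1: load  L0 | P0:I, P1:M(77) | bus: none
[14] P1: store L1 := 45 | P0:I, P1:M(45) | bus: none
[15] P0: load  L1 | P0:S(45), P1:S(45) | bus: BusRd,Flush
[16] P1: load  L0 | P0:I, P1:M(77) | bus: none
[17] P1: load  L0 | P0:I, P1:M(77) | bus: none
[18] P0: load  L0 | P0:S(77), P1:S(77) | bus: BusRd,Flush
[19] P1: store L2 := 23 | P0:I, P1:M(23) | bus: BusRdX
[20] P0: load  L0 | P0:S(77), P1:S(77) | bus: none
[21] P1: store L1 := 61 | P0:I, P1:M(61) | bus: BusUpgr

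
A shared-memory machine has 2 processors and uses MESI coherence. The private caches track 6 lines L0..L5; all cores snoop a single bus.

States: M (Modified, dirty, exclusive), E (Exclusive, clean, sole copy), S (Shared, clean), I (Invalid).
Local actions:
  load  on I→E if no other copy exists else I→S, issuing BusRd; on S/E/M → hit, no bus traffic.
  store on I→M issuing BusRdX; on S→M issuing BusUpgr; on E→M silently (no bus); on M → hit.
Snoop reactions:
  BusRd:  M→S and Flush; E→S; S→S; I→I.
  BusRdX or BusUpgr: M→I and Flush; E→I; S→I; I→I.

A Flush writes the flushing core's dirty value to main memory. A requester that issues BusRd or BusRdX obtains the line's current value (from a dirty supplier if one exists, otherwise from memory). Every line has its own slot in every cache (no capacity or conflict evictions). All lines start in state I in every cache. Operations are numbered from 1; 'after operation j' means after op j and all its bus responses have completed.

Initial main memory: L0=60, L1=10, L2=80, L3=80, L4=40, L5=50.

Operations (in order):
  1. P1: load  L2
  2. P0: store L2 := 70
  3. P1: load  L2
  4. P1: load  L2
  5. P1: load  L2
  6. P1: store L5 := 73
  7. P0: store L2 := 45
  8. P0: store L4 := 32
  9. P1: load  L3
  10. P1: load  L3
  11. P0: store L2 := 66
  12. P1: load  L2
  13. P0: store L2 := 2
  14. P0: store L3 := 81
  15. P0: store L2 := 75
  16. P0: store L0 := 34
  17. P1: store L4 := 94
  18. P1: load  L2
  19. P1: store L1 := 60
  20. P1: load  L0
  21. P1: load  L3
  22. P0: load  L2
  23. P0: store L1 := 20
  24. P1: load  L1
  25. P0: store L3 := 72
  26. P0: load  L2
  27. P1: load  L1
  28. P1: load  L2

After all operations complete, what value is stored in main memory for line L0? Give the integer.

  op1 P1: load  L2 → I/E on L2; bus BusRd; mem=80
  op2 P0: store L2 := 70 → M/I on L2; bus BusRdX; mem=80
  op3 P1: load  L2 → S/S on L2; bus BusRd Flush; mem=70
  op4 P1: load  L2 → S/S on L2; bus (none); mem=70
  op5 P1: load  L2 → S/S on L2; bus (none); mem=70
  op6 P1: store L5 := 73 → I/M on L5; bus BusRdX; mem=50
  op7 P0: store L2 := 45 → M/I on L2; bus BusUpgr; mem=70
  op8 P0: store L4 := 32 → M/I on L4; bus BusRdX; mem=40
  op9 P1: load  L3 → I/E on L3; bus BusRd; mem=80
  op10 P1: load  L3 → I/E on L3; bus (none); mem=80
  op11 P0: store L2 := 66 → M/I on L2; bus (none); mem=70
  op12 P1: load  L2 → S/S on L2; bus BusRd Flush; mem=66
  op13 P0: store L2 := 2 → M/I on L2; bus BusUpgr; mem=66
  op14 P0: store L3 := 81 → M/I on L3; bus BusRdX; mem=80
  op15 P0: store L2 := 75 → M/I on L2; bus (none); mem=66
  op16 P0: store L0 := 34 → M/I on L0; bus BusRdX; mem=60
  op17 P1: store L4 := 94 → I/M on L4; bus BusRdX Flush; mem=32
  op18 P1: load  L2 → S/S on L2; bus BusRd Flush; mem=75
  op19 P1: store L1 := 60 → I/M on L1; bus BusRdX; mem=10
  op20 P1: load  L0 → S/S on L0; bus BusRd Flush; mem=34
  op21 P1: load  L3 → S/S on L3; bus BusRd Flush; mem=81
  op22 P0: load  L2 → S/S on L2; bus (none); mem=75
  op23 P0: store L1 := 20 → M/I on L1; bus BusRdX Flush; mem=60
  op24 P1: load  L1 → S/S on L1; bus BusRd Flush; mem=20
  op25 P0: store L3 := 72 → M/I on L3; bus BusUpgr; mem=81
  op26 P0: load  L2 → S/S on L2; bus (none); mem=75
  op27 P1: load  L1 → S/S on L1; bus (none); mem=20
  op28 P1: load  L2 → S/S on L2; bus (none); mem=75

memory[L0] = 34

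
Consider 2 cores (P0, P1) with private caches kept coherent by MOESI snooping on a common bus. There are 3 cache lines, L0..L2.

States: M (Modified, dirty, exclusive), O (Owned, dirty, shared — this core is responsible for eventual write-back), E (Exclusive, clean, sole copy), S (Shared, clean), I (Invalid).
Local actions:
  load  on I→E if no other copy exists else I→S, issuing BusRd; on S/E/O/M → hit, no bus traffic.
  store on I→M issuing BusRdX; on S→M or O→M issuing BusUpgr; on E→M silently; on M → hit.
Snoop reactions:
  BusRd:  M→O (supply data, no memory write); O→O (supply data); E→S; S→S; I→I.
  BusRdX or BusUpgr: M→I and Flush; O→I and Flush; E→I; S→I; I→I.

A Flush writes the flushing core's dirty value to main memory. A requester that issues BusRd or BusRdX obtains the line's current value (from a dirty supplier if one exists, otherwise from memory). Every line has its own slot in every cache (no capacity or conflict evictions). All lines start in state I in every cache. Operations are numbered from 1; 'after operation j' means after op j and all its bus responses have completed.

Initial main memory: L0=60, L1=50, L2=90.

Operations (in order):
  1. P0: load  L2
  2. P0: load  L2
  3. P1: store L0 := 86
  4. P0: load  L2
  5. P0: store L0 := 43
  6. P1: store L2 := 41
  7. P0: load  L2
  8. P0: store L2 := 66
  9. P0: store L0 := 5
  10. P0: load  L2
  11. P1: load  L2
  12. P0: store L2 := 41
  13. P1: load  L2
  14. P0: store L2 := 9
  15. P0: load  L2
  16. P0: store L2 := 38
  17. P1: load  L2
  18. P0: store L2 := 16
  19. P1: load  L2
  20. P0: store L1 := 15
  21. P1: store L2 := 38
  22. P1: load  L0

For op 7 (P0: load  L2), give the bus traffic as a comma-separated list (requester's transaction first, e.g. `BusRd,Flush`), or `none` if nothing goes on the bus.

1. P0: load  L2  bus=[BusRd]  L2: P0=E P1=I  mem[L2]=90
2. P0: load  L2  bus=[-]  L2: P0=E P1=I  mem[L2]=90
3. P1: store L0 := 86  bus=[BusRdX]  L0: P0=I P1=M  mem[L0]=60
4. P0: load  L2  bus=[-]  L2: P0=E P1=I  mem[L2]=90
5. P0: store L0 := 43  bus=[BusRdX,Flush]  L0: P0=M P1=I  mem[L0]=86
6. P1: store L2 := 41  bus=[BusRdX]  L2: P0=I P1=M  mem[L2]=90
7. P0: load  L2  bus=[BusRd]  L2: P0=S P1=O  mem[L2]=90
8. P0: store L2 := 66  bus=[BusUpgr,Flush]  L2: P0=M P1=I  mem[L2]=41
9. P0: store L0 := 5  bus=[-]  L0: P0=M P1=I  mem[L0]=86
10. P0: load  L2  bus=[-]  L2: P0=M P1=I  mem[L2]=41
11. P1: load  L2  bus=[BusRd]  L2: P0=O P1=S  mem[L2]=41
12. P0: store L2 := 41  bus=[BusUpgr]  L2: P0=M P1=I  mem[L2]=41
13. P1: load  L2  bus=[BusRd]  L2: P0=O P1=S  mem[L2]=41
14. P0: store L2 := 9  bus=[BusUpgr]  L2: P0=M P1=I  mem[L2]=41
15. P0: load  L2  bus=[-]  L2: P0=M P1=I  mem[L2]=41
16. P0: store L2 := 38  bus=[-]  L2: P0=M P1=I  mem[L2]=41
17. P1: load  L2  bus=[BusRd]  L2: P0=O P1=S  mem[L2]=41
18. P0: store L2 := 16  bus=[BusUpgr]  L2: P0=M P1=I  mem[L2]=41
19. P1: load  L2  bus=[BusRd]  L2: P0=O P1=S  mem[L2]=41
20. P0: store L1 := 15  bus=[BusRdX]  L1: P0=M P1=I  mem[L1]=50
21. P1: store L2 := 38  bus=[BusUpgr,Flush]  L2: P0=I P1=M  mem[L2]=16
22. P1: load  L0  bus=[BusRd]  L0: P0=O P1=S  mem[L0]=86

bus = BusRd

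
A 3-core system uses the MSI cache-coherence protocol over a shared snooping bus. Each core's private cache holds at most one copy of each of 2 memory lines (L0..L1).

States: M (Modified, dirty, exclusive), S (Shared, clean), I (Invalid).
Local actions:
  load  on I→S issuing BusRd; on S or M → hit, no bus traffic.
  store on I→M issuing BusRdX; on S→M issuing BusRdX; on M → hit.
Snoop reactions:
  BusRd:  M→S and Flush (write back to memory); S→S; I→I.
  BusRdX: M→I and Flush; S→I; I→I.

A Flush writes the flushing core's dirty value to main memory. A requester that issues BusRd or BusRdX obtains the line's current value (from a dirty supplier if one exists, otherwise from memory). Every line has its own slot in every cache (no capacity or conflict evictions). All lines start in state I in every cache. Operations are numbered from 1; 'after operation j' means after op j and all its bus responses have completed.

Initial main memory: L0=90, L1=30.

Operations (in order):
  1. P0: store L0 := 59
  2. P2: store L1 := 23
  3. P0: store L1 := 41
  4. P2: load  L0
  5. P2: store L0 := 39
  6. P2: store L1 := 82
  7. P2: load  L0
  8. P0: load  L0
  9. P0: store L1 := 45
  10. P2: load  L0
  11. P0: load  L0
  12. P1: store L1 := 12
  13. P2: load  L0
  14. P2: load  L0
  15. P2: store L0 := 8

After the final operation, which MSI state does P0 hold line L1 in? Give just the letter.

  op1 P0: store L0 := 59 → M/I/I on L0; bus BusRdX; mem=90
  op2 P2: store L1 := 23 → I/I/M on L1; bus BusRdX; mem=30
  op3 P0: store L1 := 41 → M/I/I on L1; bus BusRdX Flush; mem=23
  op4 P2: load  L0 → S/I/S on L0; bus BusRd Flush; mem=59
  op5 P2: store L0 := 39 → I/I/M on L0; bus BusRdX; mem=59
  op6 P2: store L1 := 82 → I/I/M on L1; bus BusRdX Flush; mem=41
  op7 P2: load  L0 → I/I/M on L0; bus (none); mem=59
  op8 P0: load  L0 → S/I/S on L0; bus BusRd Flush; mem=39
  op9 P0: store L1 := 45 → M/I/I on L1; bus BusRdX Flush; mem=82
  op10 P2: load  L0 → S/I/S on L0; bus (none); mem=39
  op11 P0: load  L0 → S/I/S on L0; bus (none); mem=39
  op12 P1: store L1 := 12 → I/M/I on L1; bus BusRdX Flush; mem=45
  op13 P2: load  L0 → S/I/S on L0; bus (none); mem=39
  op14 P2: load  L0 → S/I/S on L0; bus (none); mem=39
  op15 P2: store L0 := 8 → I/I/M on L0; bus BusRdX; mem=39

state = I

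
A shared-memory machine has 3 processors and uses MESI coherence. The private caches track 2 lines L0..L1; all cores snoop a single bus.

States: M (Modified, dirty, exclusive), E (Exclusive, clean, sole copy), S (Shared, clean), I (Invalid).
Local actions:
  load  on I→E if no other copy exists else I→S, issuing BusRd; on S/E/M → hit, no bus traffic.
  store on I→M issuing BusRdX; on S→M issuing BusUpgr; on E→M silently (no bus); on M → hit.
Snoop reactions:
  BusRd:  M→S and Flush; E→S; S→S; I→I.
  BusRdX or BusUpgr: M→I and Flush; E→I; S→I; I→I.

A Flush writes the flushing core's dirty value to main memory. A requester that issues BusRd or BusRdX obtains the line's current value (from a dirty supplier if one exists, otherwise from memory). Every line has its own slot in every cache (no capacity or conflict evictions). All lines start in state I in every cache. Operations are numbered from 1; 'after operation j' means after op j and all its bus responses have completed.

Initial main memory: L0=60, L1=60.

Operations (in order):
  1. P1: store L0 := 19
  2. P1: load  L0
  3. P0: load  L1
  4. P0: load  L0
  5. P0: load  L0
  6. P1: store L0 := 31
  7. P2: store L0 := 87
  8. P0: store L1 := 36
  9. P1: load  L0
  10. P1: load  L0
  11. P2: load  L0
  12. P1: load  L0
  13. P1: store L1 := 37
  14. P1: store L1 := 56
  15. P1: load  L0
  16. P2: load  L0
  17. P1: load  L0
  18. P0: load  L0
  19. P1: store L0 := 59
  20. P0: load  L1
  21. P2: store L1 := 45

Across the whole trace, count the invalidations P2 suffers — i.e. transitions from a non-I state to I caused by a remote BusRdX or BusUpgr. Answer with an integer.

invalidations = 1

  op1 P1: store L0 := 19 → I/M/I on L0; bus BusRdX; mem=60
  op2 P1: load  L0 → I/M/I on L0; bus (none); mem=60
  op3 P0: load  L1 → E/I/I on L1; bus BusRd; mem=60
  op4 P0: load  L0 → S/S/I on L0; bus BusRd Flush; mem=19
  op5 P0: load  L0 → S/S/I on L0; bus (none); mem=19
  op6 P1: store L0 := 31 → I/M/I on L0; bus BusUpgr; mem=19
  op7 P2: store L0 := 87 → I/I/M on L0; bus BusRdX Flush; mem=31
  op8 P0: store L1 := 36 → M/I/I on L1; bus (none); mem=60
  op9 P1: load  L0 → I/S/S on L0; bus BusRd Flush; mem=87
  op10 P1: load  L0 → I/S/S on L0; bus (none); mem=87
  op11 P2: load  L0 → I/S/S on L0; bus (none); mem=87
  op12 P1: load  L0 → I/S/S on L0; bus (none); mem=87
  op13 P1: store L1 := 37 → I/M/I on L1; bus BusRdX Flush; mem=36
  op14 P1: store L1 := 56 → I/M/I on L1; bus (none); mem=36
  op15 P1: load  L0 → I/S/S on L0; bus (none); mem=87
  op16 P2: load  L0 → I/S/S on L0; bus (none); mem=87
  op17 P1: load  L0 → I/S/S on L0; bus (none); mem=87
  op18 P0: load  L0 → S/S/S on L0; bus BusRd; mem=87
  op19 P1: store L0 := 59 → I/M/I on L0; bus BusUpgr; mem=87
  op20 P0: load  L1 → S/S/I on L1; bus BusRd Flush; mem=56
  op21 P2: store L1 := 45 → I/I/M on L1; bus BusRdX; mem=56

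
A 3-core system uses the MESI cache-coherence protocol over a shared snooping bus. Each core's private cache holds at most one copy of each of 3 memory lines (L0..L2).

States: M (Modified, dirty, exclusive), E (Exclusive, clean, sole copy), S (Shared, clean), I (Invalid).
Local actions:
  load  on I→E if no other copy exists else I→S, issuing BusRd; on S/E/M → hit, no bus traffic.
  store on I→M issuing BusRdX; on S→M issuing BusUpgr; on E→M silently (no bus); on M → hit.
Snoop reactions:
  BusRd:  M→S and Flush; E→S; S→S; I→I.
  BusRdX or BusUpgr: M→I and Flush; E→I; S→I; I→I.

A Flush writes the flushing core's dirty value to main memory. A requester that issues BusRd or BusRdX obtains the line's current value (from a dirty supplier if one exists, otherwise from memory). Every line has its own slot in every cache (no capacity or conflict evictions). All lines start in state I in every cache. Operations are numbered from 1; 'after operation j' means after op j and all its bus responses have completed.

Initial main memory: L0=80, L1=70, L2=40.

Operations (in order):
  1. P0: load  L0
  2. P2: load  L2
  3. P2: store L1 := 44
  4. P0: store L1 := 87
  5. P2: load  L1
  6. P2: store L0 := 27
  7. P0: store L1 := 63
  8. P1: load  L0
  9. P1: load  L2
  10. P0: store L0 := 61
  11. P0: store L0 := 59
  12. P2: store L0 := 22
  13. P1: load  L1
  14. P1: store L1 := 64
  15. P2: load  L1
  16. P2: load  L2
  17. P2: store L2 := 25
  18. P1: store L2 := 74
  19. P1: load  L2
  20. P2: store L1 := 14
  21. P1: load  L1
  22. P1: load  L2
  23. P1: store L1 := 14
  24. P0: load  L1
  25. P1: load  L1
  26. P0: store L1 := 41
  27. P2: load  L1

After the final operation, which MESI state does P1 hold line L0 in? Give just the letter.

step 1: P0: load  L0  ⟶  EII  (L0)  txn=BusRd  M[L0]=80
step 2: P2: load  L2  ⟶  IIE  (L2)  txn=BusRd  M[L2]=40
step 3: P2: store L1 := 44  ⟶  IIM  (L1)  txn=BusRdX  M[L1]=70
step 4: P0: store L1 := 87  ⟶  MII  (L1)  txn=BusRdX+Flush  M[L1]=44
step 5: P2: load  L1  ⟶  SIS  (L1)  txn=BusRd+Flush  M[L1]=87
step 6: P2: store L0 := 27  ⟶  IIM  (L0)  txn=BusRdX  M[L0]=80
step 7: P0: store L1 := 63  ⟶  MII  (L1)  txn=BusUpgr  M[L1]=87
step 8: P1: load  L0  ⟶  ISS  (L0)  txn=BusRd+Flush  M[L0]=27
step 9: P1: load  L2  ⟶  ISS  (L2)  txn=BusRd  M[L2]=40
step 10: P0: store L0 := 61  ⟶  MII  (L0)  txn=BusRdX  M[L0]=27
step 11: P0: store L0 := 59  ⟶  MII  (L0)  txn=∅  M[L0]=27
step 12: P2: store L0 := 22  ⟶  IIM  (L0)  txn=BusRdX+Flush  M[L0]=59
step 13: P1: load  L1  ⟶  SSI  (L1)  txn=BusRd+Flush  M[L1]=63
step 14: P1: store L1 := 64  ⟶  IMI  (L1)  txn=BusUpgr  M[L1]=63
step 15: P2: load  L1  ⟶  ISS  (L1)  txn=BusRd+Flush  M[L1]=64
step 16: P2: load  L2  ⟶  ISS  (L2)  txn=∅  M[L2]=40
step 17: P2: store L2 := 25  ⟶  IIM  (L2)  txn=BusUpgr  M[L2]=40
step 18: P1: store L2 := 74  ⟶  IMI  (L2)  txn=BusRdX+Flush  M[L2]=25
step 19: P1: load  L2  ⟶  IMI  (L2)  txn=∅  M[L2]=25
step 20: P2: store L1 := 14  ⟶  IIM  (L1)  txn=BusUpgr  M[L1]=64
step 21: P1: load  L1  ⟶  ISS  (L1)  txn=BusRd+Flush  M[L1]=14
step 22: P1: load  L2  ⟶  IMI  (L2)  txn=∅  M[L2]=25
step 23: P1: store L1 := 14  ⟶  IMI  (L1)  txn=BusUpgr  M[L1]=14
step 24: P0: load  L1  ⟶  SSI  (L1)  txn=BusRd+Flush  M[L1]=14
step 25: P1: load  L1  ⟶  SSI  (L1)  txn=∅  M[L1]=14
step 26: P0: store L1 := 41  ⟶  MII  (L1)  txn=BusUpgr  M[L1]=14
step 27: P2: load  L1  ⟶  SIS  (L1)  txn=BusRd+Flush  M[L1]=41

state = I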